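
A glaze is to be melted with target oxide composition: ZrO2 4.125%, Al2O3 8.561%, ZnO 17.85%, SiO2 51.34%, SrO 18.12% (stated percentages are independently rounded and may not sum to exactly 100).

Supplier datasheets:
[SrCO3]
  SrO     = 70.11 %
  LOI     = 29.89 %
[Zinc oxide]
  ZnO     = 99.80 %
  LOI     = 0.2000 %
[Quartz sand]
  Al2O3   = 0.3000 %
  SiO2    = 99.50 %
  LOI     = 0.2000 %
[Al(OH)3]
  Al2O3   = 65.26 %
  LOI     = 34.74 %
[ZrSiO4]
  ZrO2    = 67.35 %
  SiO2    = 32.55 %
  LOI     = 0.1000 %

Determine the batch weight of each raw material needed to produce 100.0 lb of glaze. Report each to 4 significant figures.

Working values are displayed with 4-significant-digit rounding in the working. The working math maintains exact precision in every operation. Exactly one rounding is applied to each reported value; all derived quantities (totals, the yield, net glass mass, five oxide percentages, LOI) are rebuilt at full float precision from the weighed amounts per 100.0 lb of glass, as given in the problem or answer text.
Per-oxide target masses for 100.0 lb glaze:
  ZrO2: 4.125% × 100.0 = 4.125 lb
  Al2O3: 8.561% × 100.0 = 8.561 lb
  ZnO: 17.85% × 100.0 = 17.85 lb
  SiO2: 51.34% × 100.0 = 51.34 lb
  SrO: 18.12% × 100.0 = 18.12 lb
Sums-versus-targets review working from each reported weight, relative to the basis at hand (delivered sums recover each target once rounding is allowed for):
  ZrO2: 6.125·0.6735 = 4.125 lb (target 4.125 lb)
  Al2O3: 49.59·0.003000 + 12.89·0.6526 = 8.561 lb (target 8.561 lb)
  ZnO: 17.89·0.9980 = 17.85 lb (target 17.85 lb)
  SiO2: 49.59·0.9950 + 6.125·0.3255 = 51.34 lb (target 51.34 lb)
  SrO: 25.85·0.7011 = 18.12 lb (target 18.12 lb)
Auditing the glass mass value: whole batch net of LOI = 100.0 lb (per-oxide target masses sum to 100.0 lb; against the stated basis, 100.0 lb — differing by rounding only).
Batch grand total — Σ batch = 112.3 lb; LOI loss = Σ batch·LOI = 12.35 lb; glass ÷ batch gives a yield of 89.01%.

Batch per 100.0 lb glaze:
  SrCO3: 25.85 lb
  Zinc oxide: 17.89 lb
  Quartz sand: 49.59 lb
  Al(OH)3: 12.89 lb
  ZrSiO4: 6.125 lb
Total batch = 112.3 lb; LOI loss = 12.35 lb; yield = 89.01%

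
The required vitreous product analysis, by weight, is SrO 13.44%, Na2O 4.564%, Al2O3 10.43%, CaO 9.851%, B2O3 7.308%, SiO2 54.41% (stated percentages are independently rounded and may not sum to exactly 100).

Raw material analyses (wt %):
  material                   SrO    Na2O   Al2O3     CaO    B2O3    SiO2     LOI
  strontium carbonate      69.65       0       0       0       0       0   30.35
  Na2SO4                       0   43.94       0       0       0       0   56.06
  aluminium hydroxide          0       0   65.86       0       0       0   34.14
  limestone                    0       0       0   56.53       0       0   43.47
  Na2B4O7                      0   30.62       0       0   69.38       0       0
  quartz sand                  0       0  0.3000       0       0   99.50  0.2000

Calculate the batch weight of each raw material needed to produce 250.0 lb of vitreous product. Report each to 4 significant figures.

Batch per 250.0 lb vitreous product:
  strontium carbonate: 48.24 lb
  Na2SO4: 7.617 lb
  aluminium hydroxide: 38.97 lb
  limestone: 43.57 lb
  Na2B4O7: 26.33 lb
  quartz sand: 136.7 lb
Total batch = 301.4 lb; LOI loss = 51.43 lb; yield = 82.94%

Mid-chain values appear rounded off to 4 significant digits on the page — all arithmetic maintains full precision all the way through. Exactly one rounding lands on each reported value — the derived quantities are rebuilt in full float precision (LOI, the totals, the yield, glass mass, six oxide percentages) from the batch weights at 250.0 lb of glass, as written in either problem or answer.
Target masses of each oxide per 250.0 lb vitreous product:
  SrO: 13.44% × 250.0 = 33.60 lb
  Na2O: 4.564% × 250.0 = 11.41 lb
  Al2O3: 10.43% × 250.0 = 26.08 lb
  CaO: 9.851% × 250.0 = 24.63 lb
  B2O3: 7.308% × 250.0 = 18.27 lb
  SiO2: 54.41% × 250.0 = 136.0 lb
Sums-versus-targets review from the weights as reported, versus the basis set out (summed amounts equal target values modulo rounding of the values):
  SrO: 48.24·0.6965 = 33.60 lb (target 33.60 lb)
  Na2O: 7.617·0.4394 + 26.33·0.3062 = 11.41 lb (target 11.41 lb)
  Al2O3: 38.97·0.6586 + 136.7·0.003000 = 26.08 lb (target 26.08 lb)
  CaO: 43.57·0.5653 = 24.63 lb (target 24.63 lb)
  B2O3: 26.33·0.6938 = 18.27 lb (target 18.27 lb)
  SiO2: 136.7·0.9950 = 136.0 lb (target 136.0 lb)
Consistency of the glass mass: total batch − LOI = 250.0 lb (summing oxide targets gives 250.0 lb; basis as stated: 250.0 lb — differing by rounding only).
Whole-batch sum: Σ batch = 301.4 lb; ignition loss, Σ(batch × LOI) = 51.43 lb; yield, glass over the total, = 82.94%.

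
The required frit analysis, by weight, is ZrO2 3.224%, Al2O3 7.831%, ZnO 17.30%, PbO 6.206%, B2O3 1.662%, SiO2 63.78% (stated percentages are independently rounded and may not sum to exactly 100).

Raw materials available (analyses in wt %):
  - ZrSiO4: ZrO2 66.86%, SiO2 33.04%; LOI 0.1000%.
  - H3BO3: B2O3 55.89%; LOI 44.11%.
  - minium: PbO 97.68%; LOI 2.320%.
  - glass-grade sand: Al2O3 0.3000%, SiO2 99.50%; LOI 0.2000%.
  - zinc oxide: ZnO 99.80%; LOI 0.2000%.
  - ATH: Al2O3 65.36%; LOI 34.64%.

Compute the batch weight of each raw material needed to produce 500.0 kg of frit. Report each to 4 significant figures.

Batch per 500.0 kg frit:
  ZrSiO4: 24.11 kg
  H3BO3: 14.87 kg
  minium: 31.77 kg
  glass-grade sand: 312.5 kg
  zinc oxide: 86.67 kg
  ATH: 58.47 kg
Total batch = 528.4 kg; LOI loss = 28.37 kg; yield = 94.63%

Each numeric step holds full float precision in all steps. The intermediate values appear (rounded to four significant digits) in the printout — a single rounding yields every reported figure — the derived quantities (ignition loss, glass mass, totals, six oxide percentages, yield) are rebuilt from the batch weights at 500.0 kg of glass at full float precision, as written in problem or answer.
Oxide mass targets, per 500.0 kg frit:
  ZrO2: 3.224% × 500.0 = 16.12 kg
  Al2O3: 7.831% × 500.0 = 39.16 kg
  ZnO: 17.30% × 500.0 = 86.50 kg
  PbO: 6.206% × 500.0 = 31.03 kg
  B2O3: 1.662% × 500.0 = 8.310 kg
  SiO2: 63.78% × 500.0 = 318.9 kg
Balance tally, oxide-wise, given the weights on record, against the basis in use (each sum matches its target mass once rounding is allowed for):
  ZrO2: 24.11·0.6686 = 16.12 kg (target 16.12 kg)
  Al2O3: 312.5·0.003000 + 58.47·0.6536 = 39.15 kg (target 39.16 kg)
  ZnO: 86.67·0.9980 = 86.50 kg (target 86.50 kg)
  PbO: 31.77·0.9768 = 31.03 kg (target 31.03 kg)
  B2O3: 14.87·0.5589 = 8.311 kg (target 8.310 kg)
  SiO2: 24.11·0.3304 + 312.5·0.9950 = 318.9 kg (target 318.9 kg)
Glass-mass closure: net batch after ignition = 500.0 kg (per-oxide target masses sum to 500.0 kg; the stated basis being 500.0 kg — any gap is answer rounding).
Whole-batch sum: Σ batch = 528.4 kg; loss to ignition Σ batch·LOI = 28.37 kg; yield, glass over the total, = 94.63%.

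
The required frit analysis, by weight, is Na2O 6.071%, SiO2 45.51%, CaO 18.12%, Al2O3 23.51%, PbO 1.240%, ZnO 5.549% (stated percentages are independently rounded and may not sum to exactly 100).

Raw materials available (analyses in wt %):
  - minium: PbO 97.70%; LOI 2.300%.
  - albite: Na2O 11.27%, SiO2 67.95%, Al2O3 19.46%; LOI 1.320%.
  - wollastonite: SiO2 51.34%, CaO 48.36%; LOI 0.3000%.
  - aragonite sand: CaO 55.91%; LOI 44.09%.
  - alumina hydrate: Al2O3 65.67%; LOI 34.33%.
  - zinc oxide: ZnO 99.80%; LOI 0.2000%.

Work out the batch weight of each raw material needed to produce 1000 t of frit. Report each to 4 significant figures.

Values along the way are shown rounded to four significant figures on the page — each numeric step holds exact precision in all steps. A single rounding finalizes each reported figure — all derived quantities, which include totals, the yield, ignition loss, net glass mass, six oxide percentages, are rebuilt at full float precision, as they appear in question or answer, from the batch weights per 1000 t of glass.
The oxide mass targets at 1000 t frit:
  Na2O: 6.071% × 1000 = 60.71 t
  SiO2: 45.51% × 1000 = 455.1 t
  CaO: 18.12% × 1000 = 181.2 t
  Al2O3: 23.51% × 1000 = 235.1 t
  PbO: 1.240% × 1000 = 12.40 t
  ZnO: 5.549% × 1000 = 55.49 t
A balance pass over the oxides, with the batch weights as given, versus the basis set out (sum by sum, the targets are met within answer rounding):
  Na2O: 538.7·0.1127 = 60.71 t (target 60.71 t)
  SiO2: 538.7·0.6795 + 173.5·0.5134 = 455.1 t (target 455.1 t)
  CaO: 173.5·0.4836 + 174.0·0.5591 = 181.2 t (target 181.2 t)
  Al2O3: 538.7·0.1946 + 198.4·0.6567 = 235.1 t (target 235.1 t)
  PbO: 12.69·0.9770 = 12.40 t (target 12.40 t)
  ZnO: 55.60·0.9980 = 55.49 t (target 55.49 t)
Glass-mass closure: the batch minus its LOI: 1000 t (targets for the oxides total 1000 t; against the stated basis, 1000 t — gaps are rounding artifacts).
Adding the batch up: Σ batch = 1153 t; the LOI term Σ batch·LOI equals 152.9 t; as yield: glass ÷ batch → 86.74%.

Batch per 1000 t frit:
  minium: 12.69 t
  albite: 538.7 t
  wollastonite: 173.5 t
  aragonite sand: 174.0 t
  alumina hydrate: 198.4 t
  zinc oxide: 55.60 t
Total batch = 1153 t; LOI loss = 152.9 t; yield = 86.74%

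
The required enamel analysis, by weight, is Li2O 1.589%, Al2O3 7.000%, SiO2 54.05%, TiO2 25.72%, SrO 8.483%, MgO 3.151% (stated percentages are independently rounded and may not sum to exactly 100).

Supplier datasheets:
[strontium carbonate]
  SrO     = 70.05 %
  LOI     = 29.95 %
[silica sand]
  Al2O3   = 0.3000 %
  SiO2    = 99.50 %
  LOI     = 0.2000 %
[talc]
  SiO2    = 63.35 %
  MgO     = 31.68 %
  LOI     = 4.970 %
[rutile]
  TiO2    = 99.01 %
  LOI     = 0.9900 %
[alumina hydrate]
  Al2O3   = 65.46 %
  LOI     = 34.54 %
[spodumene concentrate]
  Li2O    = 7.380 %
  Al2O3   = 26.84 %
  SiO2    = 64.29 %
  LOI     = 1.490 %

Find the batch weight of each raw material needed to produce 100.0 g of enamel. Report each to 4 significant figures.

Batch per 100.0 g enamel:
  strontium carbonate: 12.11 g
  silica sand: 34.08 g
  talc: 9.946 g
  rutile: 25.98 g
  alumina hydrate: 1.709 g
  spodumene concentrate: 21.53 g
Total batch = 105.4 g; LOI loss = 5.358 g; yield = 94.91%

All arithmetic keeps full float precision end to end — in-progress results appear rounded off to 4 significant digits at each printed step; each reported number is rounded just once — all derived quantities are rebuilt using the weight values on 100.0 g of glass in full float precision (totals, the yield, ignition loss, glass mass, six oxide percentages), precisely as stated by the question or the answer.
Oxide mass targets, per 100.0 g enamel:
  Li2O: 1.589% × 100.0 = 1.589 g
  Al2O3: 7.000% × 100.0 = 7.000 g
  SiO2: 54.05% × 100.0 = 54.05 g
  TiO2: 25.72% × 100.0 = 25.72 g
  SrO: 8.483% × 100.0 = 8.483 g
  MgO: 3.151% × 100.0 = 3.151 g
Sums-versus-targets review given the weights on record, against the basis in use (sum by sum, the targets are met within answer rounding):
  Li2O: 21.53·0.07380 = 1.589 g (target 1.589 g)
  Al2O3: 34.08·0.003000 + 1.709·0.6546 + 21.53·0.2684 = 7.000 g (target 7.000 g)
  SiO2: 34.08·0.9950 + 9.946·0.6335 + 21.53·0.6429 = 54.05 g (target 54.05 g)
  TiO2: 25.98·0.9901 = 25.72 g (target 25.72 g)
  SrO: 12.11·0.7005 = 8.483 g (target 8.483 g)
  MgO: 9.946·0.3168 = 3.151 g (target 3.151 g)
Glass-mass closure: batch total minus LOI = 100.0 g (targets for the oxides total 99.99 g; basis as stated: 100.0 g — rounding explains the deltas).
Batch grand total — Σ batch = 105.4 g; LOI removed, Σ of batch·LOI: 5.358 g; glass ÷ batch gives a yield of 94.91%.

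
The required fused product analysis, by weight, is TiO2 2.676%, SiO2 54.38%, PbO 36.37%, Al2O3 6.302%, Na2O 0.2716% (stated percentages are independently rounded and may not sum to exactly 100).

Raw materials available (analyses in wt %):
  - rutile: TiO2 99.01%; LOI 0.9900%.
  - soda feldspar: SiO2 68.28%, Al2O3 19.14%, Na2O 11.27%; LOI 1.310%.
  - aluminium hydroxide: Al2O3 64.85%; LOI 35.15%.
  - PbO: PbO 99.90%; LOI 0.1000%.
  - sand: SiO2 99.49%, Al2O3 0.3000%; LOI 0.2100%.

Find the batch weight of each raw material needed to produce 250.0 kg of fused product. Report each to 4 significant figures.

The intermediate values are printed rounded off to 4 significant digits across the worked steps; every computation runs at full precision at every stage; every reported value carries a single rounding; derived quantities, which include net glass mass, the totals, the yield, the five compositions, LOI, are recomputed at full precision, exactly as shown in the problem or answer text, using the weight values per 250.0 kg of glass.
Oxide mass targets, per 250.0 kg fused product:
  TiO2: 2.676% × 250.0 = 6.690 kg
  SiO2: 54.38% × 250.0 = 136.0 kg
  PbO: 36.37% × 250.0 = 90.92 kg
  Al2O3: 6.302% × 250.0 = 15.76 kg
  Na2O: 0.2716% × 250.0 = 0.6790 kg
Per-oxide balance check per the reported batch figures, against the basis in use (each sum matches its target mass net of answer rounding effects):
  TiO2: 6.757·0.9901 = 6.690 kg (target 6.690 kg)
  SiO2: 6.025·0.6828 + 132.5·0.9949 = 135.9 kg (target 136.0 kg)
  PbO: 91.02·0.9990 = 90.93 kg (target 90.92 kg)
  Al2O3: 6.025·0.1914 + 21.90·0.6485 + 132.5·0.003000 = 15.75 kg (target 15.76 kg)
  Na2O: 6.025·0.1127 = 0.6790 kg (target 0.6790 kg)
The glass-mass cross-check: Σ batch − LOI loss = 250.0 kg (per-oxide target masses sum to 250.0 kg; with the basis standing at 250.0 kg — rounding explains the deltas).
Adding the batch up: Σ batch = 258.2 kg; LOI removed, Σ of batch·LOI: 8.213 kg; yield: glass divided by total = 96.82%.

Batch per 250.0 kg fused product:
  rutile: 6.757 kg
  soda feldspar: 6.025 kg
  aluminium hydroxide: 21.90 kg
  PbO: 91.02 kg
  sand: 132.5 kg
Total batch = 258.2 kg; LOI loss = 8.213 kg; yield = 96.82%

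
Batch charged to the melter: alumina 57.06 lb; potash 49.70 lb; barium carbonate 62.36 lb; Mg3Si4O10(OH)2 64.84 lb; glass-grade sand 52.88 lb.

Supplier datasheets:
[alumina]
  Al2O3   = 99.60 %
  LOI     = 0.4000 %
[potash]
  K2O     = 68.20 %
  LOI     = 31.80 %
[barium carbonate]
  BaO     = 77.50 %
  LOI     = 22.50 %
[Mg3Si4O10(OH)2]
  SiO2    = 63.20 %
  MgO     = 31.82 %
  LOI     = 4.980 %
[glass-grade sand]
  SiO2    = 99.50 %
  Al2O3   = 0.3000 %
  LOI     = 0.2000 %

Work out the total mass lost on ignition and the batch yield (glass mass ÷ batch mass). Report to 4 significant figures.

LOI loss = 33.40 lb; glass = 253.4 lb; yield = 88.36%

In-progress results are displayed with 4-significant-digit rounding on the page. The working math maintains full precision end to end. Every reported result takes a single rounding — all derived quantities, which include glass mass, the totals, five oxide percentages, yield, LOI, are rebuilt at full float precision, as set out in problem or answer, from the weighed amounts on 253.4 lb of glass.
Per-material ignition loss:
  alumina: 57.06 × 0.004000 = 0.2282 lb
  potash: 49.70 × 0.3180 = 15.80 lb
  barium carbonate: 62.36 × 0.2250 = 14.03 lb
  Mg3Si4O10(OH)2: 64.84 × 0.04980 = 3.229 lb
  glass-grade sand: 52.88 × 0.002000 = 0.1058 lb
Total LOI = 33.40 lb
Glass = batch − LOI = 286.8 − 33.40 = 253.4 lb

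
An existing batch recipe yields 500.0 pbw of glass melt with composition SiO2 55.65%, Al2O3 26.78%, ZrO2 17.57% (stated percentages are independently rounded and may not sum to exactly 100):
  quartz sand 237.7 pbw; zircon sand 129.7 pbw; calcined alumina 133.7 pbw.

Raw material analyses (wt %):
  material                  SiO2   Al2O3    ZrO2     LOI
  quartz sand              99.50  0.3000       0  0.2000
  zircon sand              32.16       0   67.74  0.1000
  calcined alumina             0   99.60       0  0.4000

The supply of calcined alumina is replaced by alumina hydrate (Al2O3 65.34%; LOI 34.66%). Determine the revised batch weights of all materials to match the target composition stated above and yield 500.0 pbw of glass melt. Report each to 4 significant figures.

Full precision is carried throughout — working values are printed, rounded to four significant digits, across the worked steps — each reported value is rounded a single time — all derived quantities, including the totals, ignition loss, net glass mass, three oxide percentages, yield, are re-derived starting from the weights per 500.0 pbw of glass at exact precision precisely as stated by either problem or answer.
Oxide mass targets, per 500.0 pbw glass melt:
  SiO2: 55.65% × 500.0 = 278.2 pbw
  Al2O3: 26.78% × 500.0 = 133.9 pbw
  ZrO2: 17.57% × 500.0 = 87.85 pbw
Verifying the oxide balance working from each reported weight, for the quoted basis mass (oxide sums agree with the targets given rounding of the digits):
  SiO2: 237.7·0.9950 + 129.7·0.3216 = 278.2 pbw (target 278.2 pbw)
  Al2O3: 237.7·0.003000 + 203.8·0.6534 = 133.9 pbw (target 133.9 pbw)
  ZrO2: 129.7·0.6774 = 87.86 pbw (target 87.85 pbw)
Mass balance on the glass: whole batch net of LOI = 500.0 pbw (per-oxide target masses sum to 500.0 pbw; stated basis 500.0 pbw — deltas are rounding alone).
Batch total: Σ batch = 571.2 pbw; Σ batch·LOI gives LOI loss = 71.24 pbw; glass ÷ batch gives a yield of 87.53%.

Revised batch per 500.0 pbw glass melt:
  quartz sand: 237.7 pbw
  zircon sand: 129.7 pbw
  alumina hydrate: 203.8 pbw
Total batch = 571.2 pbw; LOI loss = 71.24 pbw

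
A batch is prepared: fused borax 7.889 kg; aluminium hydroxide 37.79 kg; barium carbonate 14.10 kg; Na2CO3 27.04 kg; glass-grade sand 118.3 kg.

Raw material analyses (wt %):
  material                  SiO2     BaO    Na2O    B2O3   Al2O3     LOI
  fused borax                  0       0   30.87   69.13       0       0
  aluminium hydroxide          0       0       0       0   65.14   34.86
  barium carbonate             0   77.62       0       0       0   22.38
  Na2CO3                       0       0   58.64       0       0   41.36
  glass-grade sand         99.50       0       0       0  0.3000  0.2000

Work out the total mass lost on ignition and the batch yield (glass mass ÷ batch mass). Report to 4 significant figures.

In-progress results are printed rounded to 4 significant digits within the worked lines; each numeric step maintains exact precision end to end — every reported result is rounded a single time — derived quantities (the yield, five oxide percentages, the totals, net glass mass, ignition loss) are computed in full precision from the weighed amounts per 177.4 kg of glass, precisely as stated by question or answer.
LOI of each material in turn:
  fused borax: 7.889 × 0 = 0 kg
  aluminium hydroxide: 37.79 × 0.3486 = 13.17 kg
  barium carbonate: 14.10 × 0.2238 = 3.156 kg
  Na2CO3: 27.04 × 0.4136 = 11.18 kg
  glass-grade sand: 118.3 × 0.002000 = 0.2366 kg
Total LOI = 27.75 kg
Glass = batch − LOI = 205.1 − 27.75 = 177.4 kg

LOI loss = 27.75 kg; glass = 177.4 kg; yield = 86.47%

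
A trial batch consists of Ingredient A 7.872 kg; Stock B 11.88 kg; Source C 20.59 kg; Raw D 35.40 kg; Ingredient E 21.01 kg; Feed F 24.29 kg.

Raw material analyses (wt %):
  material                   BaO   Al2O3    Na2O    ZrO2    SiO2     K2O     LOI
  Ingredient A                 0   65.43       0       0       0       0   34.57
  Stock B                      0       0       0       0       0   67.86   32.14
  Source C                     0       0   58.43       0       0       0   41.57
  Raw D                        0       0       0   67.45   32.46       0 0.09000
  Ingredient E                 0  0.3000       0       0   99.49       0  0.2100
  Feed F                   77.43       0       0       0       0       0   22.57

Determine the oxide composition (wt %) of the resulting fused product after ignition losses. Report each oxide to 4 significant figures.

Glass mass = 100.4 kg (batch 121.0 − LOI 20.66).
Composition: BaO 18.74%, Al2O3 5.194%, Na2O 11.98%, ZrO2 23.79%, SiO2 32.27%, K2O 8.031%

Every computation carries exact precision at each step — working values are displayed, rounded to four significant figures, when written out. Each reported result is rounded only once — all derived quantities, which include glass mass, ignition loss, the totals, the yield, six oxide percentages, are recomputed in exact precision, as set out in the problem or the answer, from the batch weights on 100.4 kg of glass.
Oxide-by-oxide delivered mass:
  BaO: 24.29·0.7743 = 18.81 kg
  Al2O3: 7.872·0.6543 + 21.01·0.003000 = 5.214 kg
  Na2O: 20.59·0.5843 = 12.03 kg
  ZrO2: 35.40·0.6745 = 23.88 kg
  SiO2: 35.40·0.3246 + 21.01·0.9949 = 32.39 kg
  K2O: 11.88·0.6786 = 8.062 kg
LOI: 7.872·0.3457 + 11.88·0.3214 + 20.59·0.4157 + 35.40·9.000e-04 + 21.01·0.002100 + 24.29·0.2257 = 20.66 kg
Resulting glass, batch − LOI: 121.0 − 20.66 = 100.4 kg (matching Σ of the oxides)
percent share: oxide ÷ glass, ×100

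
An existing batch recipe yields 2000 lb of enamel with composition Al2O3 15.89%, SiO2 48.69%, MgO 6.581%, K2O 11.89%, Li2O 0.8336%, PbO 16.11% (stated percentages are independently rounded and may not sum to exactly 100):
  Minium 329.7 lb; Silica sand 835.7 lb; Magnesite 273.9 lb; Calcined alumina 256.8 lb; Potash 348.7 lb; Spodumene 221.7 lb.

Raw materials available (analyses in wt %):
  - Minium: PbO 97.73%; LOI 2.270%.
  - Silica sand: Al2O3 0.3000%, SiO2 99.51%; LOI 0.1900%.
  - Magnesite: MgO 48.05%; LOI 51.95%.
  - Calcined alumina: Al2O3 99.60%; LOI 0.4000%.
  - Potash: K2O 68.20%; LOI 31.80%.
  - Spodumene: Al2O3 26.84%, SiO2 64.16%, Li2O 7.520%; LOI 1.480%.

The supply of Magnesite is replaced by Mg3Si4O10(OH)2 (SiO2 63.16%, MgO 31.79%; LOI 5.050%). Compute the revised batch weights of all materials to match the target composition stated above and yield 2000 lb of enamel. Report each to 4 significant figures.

In-progress results are printed rounded off to 4 significant figures between the steps; each numeric step maintains full float precision all the way through — each reported figure takes just one rounding; derived quantities (yield, six oxide percentages, net glass mass, the totals, LOI) are rebuilt at full float precision using the weight values on 2000 lb of glass as given in the problem or the answer.
Oxide-by-oxide targets in 2000 lb enamel:
  Al2O3: 15.89% × 2000 = 317.8 lb
  SiO2: 48.69% × 2000 = 973.8 lb
  MgO: 6.581% × 2000 = 131.6 lb
  K2O: 11.89% × 2000 = 237.8 lb
  Li2O: 0.8336% × 2000 = 16.67 lb
  PbO: 16.11% × 2000 = 322.2 lb
Balance tally, oxide-wise, applying the batch weights above, against the basis in use (sums match the target masses given rounding of the digits):
  Al2O3: 572.9·0.003000 + 257.6·0.9960 + 221.7·0.2684 = 317.8 lb (target 317.8 lb)
  SiO2: 572.9·0.9951 + 414.0·0.6316 + 221.7·0.6416 = 973.8 lb (target 973.8 lb)
  MgO: 414.0·0.3179 = 131.6 lb (target 131.6 lb)
  K2O: 348.7·0.6820 = 237.8 lb (target 237.8 lb)
  Li2O: 221.7·0.07520 = 16.67 lb (target 16.67 lb)
  PbO: 329.7·0.9773 = 322.2 lb (target 322.2 lb)
Mass balance on the glass: net batch after ignition = 2000 lb (the targets, summed, come to 2000 lb; basis as stated: 2000 lb — differing by rounding only).
Summing the batch: Σ batch = 2145 lb; LOI loss = Σ batch·LOI = 144.7 lb; yield: glass divided by total = 93.25%.

Revised batch per 2000 lb enamel:
  Minium: 329.7 lb
  Silica sand: 572.9 lb
  Mg3Si4O10(OH)2: 414.0 lb
  Calcined alumina: 257.6 lb
  Potash: 348.7 lb
  Spodumene: 221.7 lb
Total batch = 2145 lb; LOI loss = 144.7 lb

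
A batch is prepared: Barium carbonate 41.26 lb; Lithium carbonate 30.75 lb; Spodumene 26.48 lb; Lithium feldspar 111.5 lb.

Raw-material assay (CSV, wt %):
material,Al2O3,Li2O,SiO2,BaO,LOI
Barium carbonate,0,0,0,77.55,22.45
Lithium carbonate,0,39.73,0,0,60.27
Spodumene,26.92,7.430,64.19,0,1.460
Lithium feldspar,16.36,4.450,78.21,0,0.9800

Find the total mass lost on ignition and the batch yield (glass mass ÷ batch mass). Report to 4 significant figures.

LOI loss = 29.28 lb; glass = 180.7 lb; yield = 86.06%

The intermediate values appear with 4-significant-digit rounding within the worked lines. The working math carries full float precision at every stage. Exactly one rounding is applied to every reported number — derived quantities (yield, ignition loss, four oxide percentages, the totals, glass mass) are recomputed from the weighed amounts for 180.7 lb of glass in full float precision as written in the problem or answer text.
Each material's LOI contribution:
  Barium carbonate: 41.26 × 0.2245 = 9.263 lb
  Lithium carbonate: 30.75 × 0.6027 = 18.53 lb
  Spodumene: 26.48 × 0.01460 = 0.3866 lb
  Lithium feldspar: 111.5 × 0.009800 = 1.093 lb
Total LOI = 29.28 lb
Glass = batch − LOI = 210.0 − 29.28 = 180.7 lb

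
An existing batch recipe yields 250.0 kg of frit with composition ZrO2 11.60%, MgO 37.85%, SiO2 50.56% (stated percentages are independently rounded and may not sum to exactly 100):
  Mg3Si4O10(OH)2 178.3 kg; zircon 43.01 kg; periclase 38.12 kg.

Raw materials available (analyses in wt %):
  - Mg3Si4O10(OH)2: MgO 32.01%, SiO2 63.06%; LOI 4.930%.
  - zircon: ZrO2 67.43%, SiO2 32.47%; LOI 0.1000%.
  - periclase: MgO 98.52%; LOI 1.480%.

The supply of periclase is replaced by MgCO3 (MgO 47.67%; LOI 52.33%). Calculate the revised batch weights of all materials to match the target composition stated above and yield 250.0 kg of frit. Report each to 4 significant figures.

Exact precision is maintained end to end; mid-chain values are shown rounded off to 4 significant digits in the working; a single rounding completes each reported number — derived quantities (LOI, three oxide percentages, glass mass, the totals, the yield) are computed from the batch weights per 250.0 kg of glass in exact precision precisely as stated by question or answer.
Oxide mass targets, per 250.0 kg frit:
  ZrO2: 11.60% × 250.0 = 29.00 kg
  MgO: 37.85% × 250.0 = 94.62 kg
  SiO2: 50.56% × 250.0 = 126.4 kg
Sums-versus-targets review applying the batch weights above, versus the basis set out (delivered sums recover each target within answer rounding):
  ZrO2: 43.01·0.6743 = 29.00 kg (target 29.00 kg)
  MgO: 178.3·0.3201 + 78.77·0.4767 = 94.62 kg (target 94.62 kg)
  SiO2: 178.3·0.6306 + 43.01·0.3247 = 126.4 kg (target 126.4 kg)
Glass mass check: total batch − LOI = 250.0 kg (the Σ of target masses is 250.0 kg; versus the stated basis of 250.0 kg — deltas are rounding alone).
Total batch = Σ batch = 300.1 kg; LOI removed, Σ of batch·LOI: 50.05 kg; yield: glass divided by total = 83.32%.

Revised batch per 250.0 kg frit:
  Mg3Si4O10(OH)2: 178.3 kg
  zircon: 43.01 kg
  MgCO3: 78.77 kg
Total batch = 300.1 kg; LOI loss = 50.05 kg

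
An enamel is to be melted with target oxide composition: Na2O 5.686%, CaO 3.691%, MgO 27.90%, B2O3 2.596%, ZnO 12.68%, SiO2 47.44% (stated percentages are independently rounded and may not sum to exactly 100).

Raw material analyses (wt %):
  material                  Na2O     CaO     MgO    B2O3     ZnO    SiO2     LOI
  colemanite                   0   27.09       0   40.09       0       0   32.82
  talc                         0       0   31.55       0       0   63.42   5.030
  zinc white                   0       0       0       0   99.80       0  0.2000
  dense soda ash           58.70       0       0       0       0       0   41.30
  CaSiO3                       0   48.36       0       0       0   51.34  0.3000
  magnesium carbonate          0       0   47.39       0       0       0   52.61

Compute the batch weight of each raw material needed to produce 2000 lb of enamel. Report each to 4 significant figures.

Batch per 2000 lb enamel:
  colemanite: 129.5 lb
  talc: 1431 lb
  zinc white: 254.1 lb
  dense soda ash: 193.7 lb
  CaSiO3: 80.10 lb
  magnesium carbonate: 224.6 lb
Total batch = 2313 lb; LOI loss = 313.4 lb; yield = 86.45%

In-progress results appear, rounded to 4 significant digits, as written. All internal work maintains exact precision from first step to last; every reported number takes a single rounding — all derived quantities, including LOI, the totals, glass mass, yield, the six compositions, are re-derived starting from the weights on 2000 lb of glass at full float precision, as written in the problem or answer text.
Target oxide masses per 2000 lb enamel:
  Na2O: 5.686% × 2000 = 113.7 lb
  CaO: 3.691% × 2000 = 73.82 lb
  MgO: 27.90% × 2000 = 558.0 lb
  B2O3: 2.596% × 2000 = 51.92 lb
  ZnO: 12.68% × 2000 = 253.6 lb
  SiO2: 47.44% × 2000 = 948.8 lb
Oxide-by-oxide audit applying the batch weights above, against the basis in use (each sum matches its target mass up to rounding of the answer):
  Na2O: 193.7·0.5870 = 113.7 lb (target 113.7 lb)
  CaO: 129.5·0.2709 + 80.10·0.4836 = 73.82 lb (target 73.82 lb)
  MgO: 1431·0.3155 + 224.6·0.4739 = 557.9 lb (target 558.0 lb)
  B2O3: 129.5·0.4009 = 51.92 lb (target 51.92 lb)
  ZnO: 254.1·0.9980 = 253.6 lb (target 253.6 lb)
  SiO2: 1431·0.6342 + 80.10·0.5134 = 948.7 lb (target 948.8 lb)
Mass balance on the glass: net batch after ignition = 2000 lb (the targets, summed, come to 2000 lb; stated basis 2000 lb — differing by rounding only).
Whole-batch sum: Σ batch = 2313 lb; LOI loss = Σ batch·LOI = 313.4 lb; as yield: glass ÷ batch → 86.45%.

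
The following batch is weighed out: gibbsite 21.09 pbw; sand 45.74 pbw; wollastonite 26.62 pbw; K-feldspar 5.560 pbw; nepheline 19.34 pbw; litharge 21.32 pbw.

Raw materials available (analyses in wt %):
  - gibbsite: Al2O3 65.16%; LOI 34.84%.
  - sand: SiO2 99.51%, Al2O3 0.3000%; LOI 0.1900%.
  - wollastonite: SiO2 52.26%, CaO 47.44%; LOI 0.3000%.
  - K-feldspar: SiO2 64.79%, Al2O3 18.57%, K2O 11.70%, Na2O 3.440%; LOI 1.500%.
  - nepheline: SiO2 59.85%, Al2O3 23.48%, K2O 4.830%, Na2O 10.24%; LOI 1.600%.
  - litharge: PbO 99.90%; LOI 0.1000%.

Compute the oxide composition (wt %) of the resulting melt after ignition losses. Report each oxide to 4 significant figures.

All arithmetic carries full precision all the way through. The intermediate values are printed, with 4-significant-digit rounding, across the worked steps. Each reported result is rounded once only; the derived quantities (totals, glass mass, the yield, LOI, the six compositions) are re-derived using the weight values on 131.7 pbw of glass at exact precision, as given in the problem or the answer.
Delivered oxide masses:
  SiO2: 45.74·0.9951 + 26.62·0.5226 + 5.560·0.6479 + 19.34·0.5985 = 74.60 pbw
  Al2O3: 21.09·0.6516 + 45.74·0.003000 + 5.560·0.1857 + 19.34·0.2348 = 19.45 pbw
  CaO: 26.62·0.4744 = 12.63 pbw
  K2O: 5.560·0.1170 + 19.34·0.04830 = 1.585 pbw
  PbO: 21.32·0.9990 = 21.30 pbw
  Na2O: 5.560·0.03440 + 19.34·0.1024 = 2.172 pbw
LOI: 21.09·0.3484 + 45.74·0.001900 + 26.62·0.003000 + 5.560·0.01500 + 19.34·0.01600 + 21.32·0.001000 = 7.929 pbw
batch − LOI leaves glass = 139.7 − 7.929 = 131.7 pbw (= the summed oxide contributions)
oxide / glass × 100 gives the wt %

Glass mass = 131.7 pbw (batch 139.7 − LOI 7.929).
Composition: SiO2 56.63%, Al2O3 14.77%, CaO 9.586%, K2O 1.203%, PbO 16.17%, Na2O 1.648%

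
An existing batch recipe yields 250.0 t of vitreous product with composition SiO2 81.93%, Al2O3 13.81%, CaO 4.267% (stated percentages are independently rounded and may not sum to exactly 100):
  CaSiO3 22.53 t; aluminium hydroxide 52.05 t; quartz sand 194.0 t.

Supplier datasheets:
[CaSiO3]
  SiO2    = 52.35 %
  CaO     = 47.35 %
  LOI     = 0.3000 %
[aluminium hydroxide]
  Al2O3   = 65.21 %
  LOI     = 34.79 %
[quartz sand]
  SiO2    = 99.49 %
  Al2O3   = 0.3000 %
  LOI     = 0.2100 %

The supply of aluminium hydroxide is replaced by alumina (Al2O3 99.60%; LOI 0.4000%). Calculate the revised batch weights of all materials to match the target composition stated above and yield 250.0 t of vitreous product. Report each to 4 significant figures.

Every computation holds full precision in every operation — mid-chain values are printed, rounded to four significant figures, in the printout — each reported number carries a single rounding; the derived quantities (glass mass, totals, LOI, the three compositions, yield) are computed using the weight values for 250.0 t of glass in exact precision as written in the question or the answer.
Oxide-by-oxide targets in 250.0 t vitreous product:
  SiO2: 81.93% × 250.0 = 204.8 t
  Al2O3: 13.81% × 250.0 = 34.52 t
  CaO: 4.267% × 250.0 = 10.67 t
Oxide-by-oxide audit using the reported weights, under the basis named above (delivered sums recover each target net of answer rounding effects):
  SiO2: 22.53·0.5235 + 194.0·0.9949 = 204.8 t (target 204.8 t)
  Al2O3: 34.08·0.9960 + 194.0·0.003000 = 34.53 t (target 34.52 t)
  CaO: 22.53·0.4735 = 10.67 t (target 10.67 t)
Glass-mass sanity pass: Σ batch − LOI loss = 250.0 t (per-oxide target masses sum to 250.0 t; with the basis standing at 250.0 t — rounding explains the deltas).
Summing the batch: Σ batch = 250.6 t; LOI loss = Σ batch·LOI = 0.6113 t; glass ÷ batch gives a yield of 99.76%.

Revised batch per 250.0 t vitreous product:
  CaSiO3: 22.53 t
  alumina: 34.08 t
  quartz sand: 194.0 t
Total batch = 250.6 t; LOI loss = 0.6113 t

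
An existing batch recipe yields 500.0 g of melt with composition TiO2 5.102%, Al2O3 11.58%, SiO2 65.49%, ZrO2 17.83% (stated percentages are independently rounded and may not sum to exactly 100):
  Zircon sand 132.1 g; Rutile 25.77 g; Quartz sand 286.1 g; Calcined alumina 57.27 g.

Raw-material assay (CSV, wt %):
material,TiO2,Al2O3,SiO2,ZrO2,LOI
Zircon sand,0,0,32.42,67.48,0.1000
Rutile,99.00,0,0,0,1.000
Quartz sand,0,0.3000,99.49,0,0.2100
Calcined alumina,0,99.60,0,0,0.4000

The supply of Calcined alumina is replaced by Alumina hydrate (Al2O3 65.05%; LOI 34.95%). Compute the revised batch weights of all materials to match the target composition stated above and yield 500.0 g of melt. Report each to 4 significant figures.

Revised batch per 500.0 g melt:
  Zircon sand: 132.1 g
  Rutile: 25.77 g
  Quartz sand: 286.1 g
  Alumina hydrate: 87.69 g
Total batch = 531.7 g; LOI loss = 31.64 g

Intermediates appear rounded off to 4 significant figures at each printed step. The whole derivation maintains full precision through every step — a single rounding completes every reported number. All derived quantities are rebuilt from the weighed amounts at 500.0 g of glass at full precision (ignition loss, yield, the four compositions, totals, glass mass) as quoted within the problem or the answer.
Oxide-by-oxide targets in 500.0 g melt:
  TiO2: 5.102% × 500.0 = 25.51 g
  Al2O3: 11.58% × 500.0 = 57.90 g
  SiO2: 65.49% × 500.0 = 327.4 g
  ZrO2: 17.83% × 500.0 = 89.15 g
Balance tally, oxide-wise, given the weights on record, under the basis named above (sums match the target masses exact up to rounding of places):
  TiO2: 25.77·0.9900 = 25.51 g (target 25.51 g)
  Al2O3: 286.1·0.003000 + 87.69·0.6505 = 57.90 g (target 57.90 g)
  SiO2: 132.1·0.3242 + 286.1·0.9949 = 327.5 g (target 327.4 g)
  ZrO2: 132.1·0.6748 = 89.14 g (target 89.15 g)
Glass-mass sanity pass: Σ batch − LOI loss = 500.0 g (targets for the oxides total 500.0 g; with the basis standing at 500.0 g — a pure rounding effect).
Batch grand total — Σ batch = 531.7 g; the LOI term Σ batch·LOI equals 31.64 g; as yield: glass ÷ batch → 94.05%.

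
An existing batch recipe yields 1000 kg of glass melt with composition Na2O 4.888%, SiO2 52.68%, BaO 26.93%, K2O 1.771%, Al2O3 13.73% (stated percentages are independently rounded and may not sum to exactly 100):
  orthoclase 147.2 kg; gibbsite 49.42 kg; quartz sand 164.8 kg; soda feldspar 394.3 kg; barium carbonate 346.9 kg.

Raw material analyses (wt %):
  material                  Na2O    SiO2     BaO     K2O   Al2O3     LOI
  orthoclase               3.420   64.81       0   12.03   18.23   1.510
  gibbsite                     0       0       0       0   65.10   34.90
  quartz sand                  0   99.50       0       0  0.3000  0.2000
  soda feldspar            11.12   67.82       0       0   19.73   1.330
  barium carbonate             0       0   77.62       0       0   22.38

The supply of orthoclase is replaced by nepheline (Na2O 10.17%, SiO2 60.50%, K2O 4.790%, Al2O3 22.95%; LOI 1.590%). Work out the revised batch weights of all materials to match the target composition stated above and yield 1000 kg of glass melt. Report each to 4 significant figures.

The working math keeps full float precision end to end. In-progress results are displayed, with 4-significant-figure rounding, alongside each step; every reported result is rounded a single time; all derived quantities are carried using the weight values for 1000 kg of glass at full float precision (yield, net glass mass, ignition loss, five oxide percentages, totals) as they appear in the problem or the answer.
The oxide mass targets at 1000 kg glass melt:
  Na2O: 4.888% × 1000 = 48.88 kg
  SiO2: 52.68% × 1000 = 526.8 kg
  BaO: 26.93% × 1000 = 269.3 kg
  K2O: 1.771% × 1000 = 17.71 kg
  Al2O3: 13.73% × 1000 = 137.3 kg
A balance pass over the oxides, per the reported batch figures, relative to the basis at hand (delivered sums recover each target inside rounding margins):
  Na2O: 369.7·0.1017 + 101.4·0.1112 = 48.87 kg (target 48.88 kg)
  SiO2: 369.7·0.6050 + 235.5·0.9950 + 101.4·0.6782 = 526.8 kg (target 526.8 kg)
  BaO: 346.9·0.7762 = 269.3 kg (target 269.3 kg)
  K2O: 369.7·0.04790 = 17.71 kg (target 17.71 kg)
  Al2O3: 369.7·0.2295 + 48.74·0.6510 + 235.5·0.003000 + 101.4·0.1973 = 137.3 kg (target 137.3 kg)
Consistency of the glass mass: batch total minus LOI = 999.9 kg (targets for the oxides total 1000 kg; against the stated basis, 1000 kg — deltas are rounding alone).
Whole-batch sum: Σ batch = 1102 kg; LOI loss = Σ batch·LOI = 102.3 kg; the yield ratio, glass ÷ batch: 90.71%.

Revised batch per 1000 kg glass melt:
  nepheline: 369.7 kg
  gibbsite: 48.74 kg
  quartz sand: 235.5 kg
  soda feldspar: 101.4 kg
  barium carbonate: 346.9 kg
Total batch = 1102 kg; LOI loss = 102.3 kg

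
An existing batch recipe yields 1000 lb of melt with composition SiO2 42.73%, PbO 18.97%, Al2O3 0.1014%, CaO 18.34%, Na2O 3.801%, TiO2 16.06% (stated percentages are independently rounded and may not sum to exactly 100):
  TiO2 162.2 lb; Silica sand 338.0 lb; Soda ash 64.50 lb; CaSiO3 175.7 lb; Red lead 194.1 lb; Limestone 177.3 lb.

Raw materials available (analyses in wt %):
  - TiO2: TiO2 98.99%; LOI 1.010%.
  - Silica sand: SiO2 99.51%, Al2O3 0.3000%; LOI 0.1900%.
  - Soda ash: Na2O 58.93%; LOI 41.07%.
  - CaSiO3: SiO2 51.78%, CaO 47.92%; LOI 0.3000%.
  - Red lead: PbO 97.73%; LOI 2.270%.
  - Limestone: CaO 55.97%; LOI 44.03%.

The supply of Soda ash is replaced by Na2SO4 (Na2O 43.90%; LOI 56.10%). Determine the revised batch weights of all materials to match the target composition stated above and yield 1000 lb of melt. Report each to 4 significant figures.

Every computation maintains exact precision at every stage. The intermediate values are printed (rounded to 4 significant digits) across the worked steps; a single rounding finalizes each reported figure; the derived quantities, including net glass mass, ignition loss, the yield, six oxide percentages, totals, are re-derived using the weight values for 1000 lb of glass in exact precision exactly as shown in the problem or answer text.
Oxide mass targets, per 1000 lb melt:
  SiO2: 42.73% × 1000 = 427.3 lb
  PbO: 18.97% × 1000 = 189.7 lb
  Al2O3: 0.1014% × 1000 = 1.014 lb
  CaO: 18.34% × 1000 = 183.4 lb
  Na2O: 3.801% × 1000 = 38.01 lb
  TiO2: 16.06% × 1000 = 160.6 lb
Per-oxide balance check given the weights on record, relative to the basis at hand (sum by sum, the targets are met net of answer rounding effects):
  SiO2: 338.0·0.9951 + 175.7·0.5178 = 427.3 lb (target 427.3 lb)
  PbO: 194.1·0.9773 = 189.7 lb (target 189.7 lb)
  Al2O3: 338.0·0.003000 = 1.014 lb (target 1.014 lb)
  CaO: 175.7·0.4792 + 177.3·0.5597 = 183.4 lb (target 183.4 lb)
  Na2O: 86.58·0.4390 = 38.01 lb (target 38.01 lb)
  TiO2: 162.2·0.9899 = 160.6 lb (target 160.6 lb)
Mass balance on the glass: total batch − LOI = 1000 lb (oxide target masses add up to 1000 lb; basis as stated: 1000 lb — a pure rounding effect).
Batch total: Σ batch = 1134 lb; loss to ignition Σ batch·LOI = 133.9 lb; as yield: glass ÷ batch → 88.20%.

Revised batch per 1000 lb melt:
  TiO2: 162.2 lb
  Silica sand: 338.0 lb
  Na2SO4: 86.58 lb
  CaSiO3: 175.7 lb
  Red lead: 194.1 lb
  Limestone: 177.3 lb
Total batch = 1134 lb; LOI loss = 133.9 lb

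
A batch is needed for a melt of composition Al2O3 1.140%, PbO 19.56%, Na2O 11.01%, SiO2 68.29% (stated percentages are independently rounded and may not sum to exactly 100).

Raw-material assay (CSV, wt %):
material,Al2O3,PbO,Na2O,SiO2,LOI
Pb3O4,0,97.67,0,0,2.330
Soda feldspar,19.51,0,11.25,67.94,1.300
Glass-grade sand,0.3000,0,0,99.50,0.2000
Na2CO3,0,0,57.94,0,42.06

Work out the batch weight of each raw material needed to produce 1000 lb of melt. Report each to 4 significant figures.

Batch per 1000 lb melt:
  Pb3O4: 200.3 lb
  Soda feldspar: 48.39 lb
  Glass-grade sand: 653.3 lb
  Na2CO3: 180.6 lb
Total batch = 1083 lb; LOI loss = 82.56 lb; yield = 92.37%

Working values are shown rounded to 4 significant figures across the worked steps — all internal work runs at full float precision in every operation. Exactly one rounding lands on each reported value — all derived quantities, which include four oxide percentages, net glass mass, ignition loss, the totals, the yield, are recomputed at full precision, exactly as shown in the problem or the answer, using the weight values on 1000 lb of glass.
Target masses of each oxide per 1000 lb melt:
  Al2O3: 1.140% × 1000 = 11.40 lb
  PbO: 19.56% × 1000 = 195.6 lb
  Na2O: 11.01% × 1000 = 110.1 lb
  SiO2: 68.29% × 1000 = 682.9 lb
Verifying the oxide balance applying the batch weights above, under the basis named above (sums match the target masses up to rounding of the answer):
  Al2O3: 48.39·0.1951 + 653.3·0.003000 = 11.40 lb (target 11.40 lb)
  PbO: 200.3·0.9767 = 195.6 lb (target 195.6 lb)
  Na2O: 48.39·0.1125 + 180.6·0.5794 = 110.1 lb (target 110.1 lb)
  SiO2: 48.39·0.6794 + 653.3·0.9950 = 682.9 lb (target 682.9 lb)
Glass-mass closure: batch Σ − ignition loss = 1000 lb (the Σ of target masses is 1000 lb; basis as stated: 1000 lb — a pure rounding effect).
Total batch = Σ batch = 1083 lb; loss to ignition Σ batch·LOI = 82.56 lb; yield = glass ÷ total batch = 92.37%.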